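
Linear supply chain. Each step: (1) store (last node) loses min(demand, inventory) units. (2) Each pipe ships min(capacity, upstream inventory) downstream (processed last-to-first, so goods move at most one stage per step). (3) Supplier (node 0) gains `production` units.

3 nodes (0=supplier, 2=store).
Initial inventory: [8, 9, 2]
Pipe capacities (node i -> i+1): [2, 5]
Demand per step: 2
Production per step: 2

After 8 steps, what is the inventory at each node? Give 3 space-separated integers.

Step 1: demand=2,sold=2 ship[1->2]=5 ship[0->1]=2 prod=2 -> inv=[8 6 5]
Step 2: demand=2,sold=2 ship[1->2]=5 ship[0->1]=2 prod=2 -> inv=[8 3 8]
Step 3: demand=2,sold=2 ship[1->2]=3 ship[0->1]=2 prod=2 -> inv=[8 2 9]
Step 4: demand=2,sold=2 ship[1->2]=2 ship[0->1]=2 prod=2 -> inv=[8 2 9]
Step 5: demand=2,sold=2 ship[1->2]=2 ship[0->1]=2 prod=2 -> inv=[8 2 9]
Step 6: demand=2,sold=2 ship[1->2]=2 ship[0->1]=2 prod=2 -> inv=[8 2 9]
Step 7: demand=2,sold=2 ship[1->2]=2 ship[0->1]=2 prod=2 -> inv=[8 2 9]
Step 8: demand=2,sold=2 ship[1->2]=2 ship[0->1]=2 prod=2 -> inv=[8 2 9]

8 2 9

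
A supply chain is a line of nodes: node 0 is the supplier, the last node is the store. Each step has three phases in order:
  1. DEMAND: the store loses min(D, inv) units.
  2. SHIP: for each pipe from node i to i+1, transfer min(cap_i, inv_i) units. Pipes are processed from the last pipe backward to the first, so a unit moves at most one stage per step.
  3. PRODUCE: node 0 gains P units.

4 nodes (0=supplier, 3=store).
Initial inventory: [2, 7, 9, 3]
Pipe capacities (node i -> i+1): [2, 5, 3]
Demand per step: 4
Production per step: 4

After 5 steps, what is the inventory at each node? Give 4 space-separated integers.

Step 1: demand=4,sold=3 ship[2->3]=3 ship[1->2]=5 ship[0->1]=2 prod=4 -> inv=[4 4 11 3]
Step 2: demand=4,sold=3 ship[2->3]=3 ship[1->2]=4 ship[0->1]=2 prod=4 -> inv=[6 2 12 3]
Step 3: demand=4,sold=3 ship[2->3]=3 ship[1->2]=2 ship[0->1]=2 prod=4 -> inv=[8 2 11 3]
Step 4: demand=4,sold=3 ship[2->3]=3 ship[1->2]=2 ship[0->1]=2 prod=4 -> inv=[10 2 10 3]
Step 5: demand=4,sold=3 ship[2->3]=3 ship[1->2]=2 ship[0->1]=2 prod=4 -> inv=[12 2 9 3]

12 2 9 3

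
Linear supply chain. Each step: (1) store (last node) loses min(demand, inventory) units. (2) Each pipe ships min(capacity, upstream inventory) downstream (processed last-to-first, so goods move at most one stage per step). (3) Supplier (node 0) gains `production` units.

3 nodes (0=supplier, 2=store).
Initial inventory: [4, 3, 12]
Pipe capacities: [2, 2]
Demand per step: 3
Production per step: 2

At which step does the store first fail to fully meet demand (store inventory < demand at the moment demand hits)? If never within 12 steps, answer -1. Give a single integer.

Step 1: demand=3,sold=3 ship[1->2]=2 ship[0->1]=2 prod=2 -> [4 3 11]
Step 2: demand=3,sold=3 ship[1->2]=2 ship[0->1]=2 prod=2 -> [4 3 10]
Step 3: demand=3,sold=3 ship[1->2]=2 ship[0->1]=2 prod=2 -> [4 3 9]
Step 4: demand=3,sold=3 ship[1->2]=2 ship[0->1]=2 prod=2 -> [4 3 8]
Step 5: demand=3,sold=3 ship[1->2]=2 ship[0->1]=2 prod=2 -> [4 3 7]
Step 6: demand=3,sold=3 ship[1->2]=2 ship[0->1]=2 prod=2 -> [4 3 6]
Step 7: demand=3,sold=3 ship[1->2]=2 ship[0->1]=2 prod=2 -> [4 3 5]
Step 8: demand=3,sold=3 ship[1->2]=2 ship[0->1]=2 prod=2 -> [4 3 4]
Step 9: demand=3,sold=3 ship[1->2]=2 ship[0->1]=2 prod=2 -> [4 3 3]
Step 10: demand=3,sold=3 ship[1->2]=2 ship[0->1]=2 prod=2 -> [4 3 2]
Step 11: demand=3,sold=2 ship[1->2]=2 ship[0->1]=2 prod=2 -> [4 3 2]
Step 12: demand=3,sold=2 ship[1->2]=2 ship[0->1]=2 prod=2 -> [4 3 2]
First stockout at step 11

11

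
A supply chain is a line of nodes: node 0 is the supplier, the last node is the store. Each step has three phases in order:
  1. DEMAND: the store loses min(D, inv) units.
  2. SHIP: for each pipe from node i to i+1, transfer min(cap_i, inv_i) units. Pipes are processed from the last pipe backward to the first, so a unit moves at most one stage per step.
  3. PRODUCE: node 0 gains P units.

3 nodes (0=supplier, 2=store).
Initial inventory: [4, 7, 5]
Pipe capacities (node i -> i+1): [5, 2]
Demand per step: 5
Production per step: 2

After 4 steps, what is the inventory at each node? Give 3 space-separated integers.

Step 1: demand=5,sold=5 ship[1->2]=2 ship[0->1]=4 prod=2 -> inv=[2 9 2]
Step 2: demand=5,sold=2 ship[1->2]=2 ship[0->1]=2 prod=2 -> inv=[2 9 2]
Step 3: demand=5,sold=2 ship[1->2]=2 ship[0->1]=2 prod=2 -> inv=[2 9 2]
Step 4: demand=5,sold=2 ship[1->2]=2 ship[0->1]=2 prod=2 -> inv=[2 9 2]

2 9 2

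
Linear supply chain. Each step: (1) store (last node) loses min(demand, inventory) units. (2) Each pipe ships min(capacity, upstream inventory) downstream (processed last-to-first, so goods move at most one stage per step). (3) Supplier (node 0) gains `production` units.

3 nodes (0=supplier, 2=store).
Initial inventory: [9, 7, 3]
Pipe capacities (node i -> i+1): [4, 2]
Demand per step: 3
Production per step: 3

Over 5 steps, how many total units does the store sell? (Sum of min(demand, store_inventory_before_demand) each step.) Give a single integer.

Answer: 11

Derivation:
Step 1: sold=3 (running total=3) -> [8 9 2]
Step 2: sold=2 (running total=5) -> [7 11 2]
Step 3: sold=2 (running total=7) -> [6 13 2]
Step 4: sold=2 (running total=9) -> [5 15 2]
Step 5: sold=2 (running total=11) -> [4 17 2]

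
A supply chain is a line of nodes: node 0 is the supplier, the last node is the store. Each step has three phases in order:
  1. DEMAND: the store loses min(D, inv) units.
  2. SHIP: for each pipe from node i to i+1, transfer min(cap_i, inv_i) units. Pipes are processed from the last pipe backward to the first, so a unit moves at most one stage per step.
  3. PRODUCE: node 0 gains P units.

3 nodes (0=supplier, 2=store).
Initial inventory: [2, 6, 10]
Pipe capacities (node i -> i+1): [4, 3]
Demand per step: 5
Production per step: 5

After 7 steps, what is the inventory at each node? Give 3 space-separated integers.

Step 1: demand=5,sold=5 ship[1->2]=3 ship[0->1]=2 prod=5 -> inv=[5 5 8]
Step 2: demand=5,sold=5 ship[1->2]=3 ship[0->1]=4 prod=5 -> inv=[6 6 6]
Step 3: demand=5,sold=5 ship[1->2]=3 ship[0->1]=4 prod=5 -> inv=[7 7 4]
Step 4: demand=5,sold=4 ship[1->2]=3 ship[0->1]=4 prod=5 -> inv=[8 8 3]
Step 5: demand=5,sold=3 ship[1->2]=3 ship[0->1]=4 prod=5 -> inv=[9 9 3]
Step 6: demand=5,sold=3 ship[1->2]=3 ship[0->1]=4 prod=5 -> inv=[10 10 3]
Step 7: demand=5,sold=3 ship[1->2]=3 ship[0->1]=4 prod=5 -> inv=[11 11 3]

11 11 3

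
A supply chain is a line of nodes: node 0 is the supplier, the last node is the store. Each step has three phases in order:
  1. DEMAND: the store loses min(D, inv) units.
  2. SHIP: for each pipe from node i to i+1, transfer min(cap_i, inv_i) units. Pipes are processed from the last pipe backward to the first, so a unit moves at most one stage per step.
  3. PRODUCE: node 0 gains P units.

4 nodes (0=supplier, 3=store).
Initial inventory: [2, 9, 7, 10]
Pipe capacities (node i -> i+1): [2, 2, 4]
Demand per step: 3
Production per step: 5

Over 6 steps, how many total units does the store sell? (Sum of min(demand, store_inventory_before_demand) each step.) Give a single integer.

Step 1: sold=3 (running total=3) -> [5 9 5 11]
Step 2: sold=3 (running total=6) -> [8 9 3 12]
Step 3: sold=3 (running total=9) -> [11 9 2 12]
Step 4: sold=3 (running total=12) -> [14 9 2 11]
Step 5: sold=3 (running total=15) -> [17 9 2 10]
Step 6: sold=3 (running total=18) -> [20 9 2 9]

Answer: 18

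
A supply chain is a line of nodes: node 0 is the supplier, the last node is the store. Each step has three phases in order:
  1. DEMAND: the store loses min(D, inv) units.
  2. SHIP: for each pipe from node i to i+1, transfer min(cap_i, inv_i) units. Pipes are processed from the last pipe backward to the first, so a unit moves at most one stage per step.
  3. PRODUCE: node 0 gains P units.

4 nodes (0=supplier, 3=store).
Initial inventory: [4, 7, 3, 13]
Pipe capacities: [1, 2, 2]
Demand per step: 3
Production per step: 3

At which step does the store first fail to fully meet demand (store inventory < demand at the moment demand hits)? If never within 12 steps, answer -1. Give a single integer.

Step 1: demand=3,sold=3 ship[2->3]=2 ship[1->2]=2 ship[0->1]=1 prod=3 -> [6 6 3 12]
Step 2: demand=3,sold=3 ship[2->3]=2 ship[1->2]=2 ship[0->1]=1 prod=3 -> [8 5 3 11]
Step 3: demand=3,sold=3 ship[2->3]=2 ship[1->2]=2 ship[0->1]=1 prod=3 -> [10 4 3 10]
Step 4: demand=3,sold=3 ship[2->3]=2 ship[1->2]=2 ship[0->1]=1 prod=3 -> [12 3 3 9]
Step 5: demand=3,sold=3 ship[2->3]=2 ship[1->2]=2 ship[0->1]=1 prod=3 -> [14 2 3 8]
Step 6: demand=3,sold=3 ship[2->3]=2 ship[1->2]=2 ship[0->1]=1 prod=3 -> [16 1 3 7]
Step 7: demand=3,sold=3 ship[2->3]=2 ship[1->2]=1 ship[0->1]=1 prod=3 -> [18 1 2 6]
Step 8: demand=3,sold=3 ship[2->3]=2 ship[1->2]=1 ship[0->1]=1 prod=3 -> [20 1 1 5]
Step 9: demand=3,sold=3 ship[2->3]=1 ship[1->2]=1 ship[0->1]=1 prod=3 -> [22 1 1 3]
Step 10: demand=3,sold=3 ship[2->3]=1 ship[1->2]=1 ship[0->1]=1 prod=3 -> [24 1 1 1]
Step 11: demand=3,sold=1 ship[2->3]=1 ship[1->2]=1 ship[0->1]=1 prod=3 -> [26 1 1 1]
Step 12: demand=3,sold=1 ship[2->3]=1 ship[1->2]=1 ship[0->1]=1 prod=3 -> [28 1 1 1]
First stockout at step 11

11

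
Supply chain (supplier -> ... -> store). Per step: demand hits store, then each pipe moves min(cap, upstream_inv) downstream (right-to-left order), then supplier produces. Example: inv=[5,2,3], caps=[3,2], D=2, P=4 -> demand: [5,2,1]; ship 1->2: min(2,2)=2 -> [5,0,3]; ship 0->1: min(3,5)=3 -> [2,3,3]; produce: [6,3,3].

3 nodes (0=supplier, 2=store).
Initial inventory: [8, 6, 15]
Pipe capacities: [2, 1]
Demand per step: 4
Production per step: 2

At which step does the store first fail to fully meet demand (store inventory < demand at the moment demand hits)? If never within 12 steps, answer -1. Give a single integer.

Step 1: demand=4,sold=4 ship[1->2]=1 ship[0->1]=2 prod=2 -> [8 7 12]
Step 2: demand=4,sold=4 ship[1->2]=1 ship[0->1]=2 prod=2 -> [8 8 9]
Step 3: demand=4,sold=4 ship[1->2]=1 ship[0->1]=2 prod=2 -> [8 9 6]
Step 4: demand=4,sold=4 ship[1->2]=1 ship[0->1]=2 prod=2 -> [8 10 3]
Step 5: demand=4,sold=3 ship[1->2]=1 ship[0->1]=2 prod=2 -> [8 11 1]
Step 6: demand=4,sold=1 ship[1->2]=1 ship[0->1]=2 prod=2 -> [8 12 1]
Step 7: demand=4,sold=1 ship[1->2]=1 ship[0->1]=2 prod=2 -> [8 13 1]
Step 8: demand=4,sold=1 ship[1->2]=1 ship[0->1]=2 prod=2 -> [8 14 1]
Step 9: demand=4,sold=1 ship[1->2]=1 ship[0->1]=2 prod=2 -> [8 15 1]
Step 10: demand=4,sold=1 ship[1->2]=1 ship[0->1]=2 prod=2 -> [8 16 1]
Step 11: demand=4,sold=1 ship[1->2]=1 ship[0->1]=2 prod=2 -> [8 17 1]
Step 12: demand=4,sold=1 ship[1->2]=1 ship[0->1]=2 prod=2 -> [8 18 1]
First stockout at step 5

5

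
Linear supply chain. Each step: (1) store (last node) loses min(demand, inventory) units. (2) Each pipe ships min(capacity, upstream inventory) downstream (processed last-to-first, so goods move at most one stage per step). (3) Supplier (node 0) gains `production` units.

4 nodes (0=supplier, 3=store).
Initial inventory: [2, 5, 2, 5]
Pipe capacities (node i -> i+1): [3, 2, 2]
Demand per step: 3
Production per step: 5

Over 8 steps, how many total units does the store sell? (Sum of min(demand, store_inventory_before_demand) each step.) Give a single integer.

Step 1: sold=3 (running total=3) -> [5 5 2 4]
Step 2: sold=3 (running total=6) -> [7 6 2 3]
Step 3: sold=3 (running total=9) -> [9 7 2 2]
Step 4: sold=2 (running total=11) -> [11 8 2 2]
Step 5: sold=2 (running total=13) -> [13 9 2 2]
Step 6: sold=2 (running total=15) -> [15 10 2 2]
Step 7: sold=2 (running total=17) -> [17 11 2 2]
Step 8: sold=2 (running total=19) -> [19 12 2 2]

Answer: 19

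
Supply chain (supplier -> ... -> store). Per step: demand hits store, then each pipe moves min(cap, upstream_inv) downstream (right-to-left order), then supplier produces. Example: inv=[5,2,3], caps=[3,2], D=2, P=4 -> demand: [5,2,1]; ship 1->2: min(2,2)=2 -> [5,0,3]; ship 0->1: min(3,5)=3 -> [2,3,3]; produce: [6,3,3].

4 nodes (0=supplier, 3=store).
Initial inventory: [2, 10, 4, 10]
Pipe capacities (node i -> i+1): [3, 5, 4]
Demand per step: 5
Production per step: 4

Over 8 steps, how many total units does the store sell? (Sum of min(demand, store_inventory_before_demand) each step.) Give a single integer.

Answer: 38

Derivation:
Step 1: sold=5 (running total=5) -> [4 7 5 9]
Step 2: sold=5 (running total=10) -> [5 5 6 8]
Step 3: sold=5 (running total=15) -> [6 3 7 7]
Step 4: sold=5 (running total=20) -> [7 3 6 6]
Step 5: sold=5 (running total=25) -> [8 3 5 5]
Step 6: sold=5 (running total=30) -> [9 3 4 4]
Step 7: sold=4 (running total=34) -> [10 3 3 4]
Step 8: sold=4 (running total=38) -> [11 3 3 3]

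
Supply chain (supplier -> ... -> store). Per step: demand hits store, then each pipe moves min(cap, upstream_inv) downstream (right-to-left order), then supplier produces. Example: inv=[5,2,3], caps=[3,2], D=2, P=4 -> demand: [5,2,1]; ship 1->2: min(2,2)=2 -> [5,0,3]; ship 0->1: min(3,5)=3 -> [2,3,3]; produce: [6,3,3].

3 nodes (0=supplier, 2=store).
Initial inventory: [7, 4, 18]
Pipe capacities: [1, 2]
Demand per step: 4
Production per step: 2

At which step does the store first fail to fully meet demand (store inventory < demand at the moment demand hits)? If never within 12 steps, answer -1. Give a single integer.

Step 1: demand=4,sold=4 ship[1->2]=2 ship[0->1]=1 prod=2 -> [8 3 16]
Step 2: demand=4,sold=4 ship[1->2]=2 ship[0->1]=1 prod=2 -> [9 2 14]
Step 3: demand=4,sold=4 ship[1->2]=2 ship[0->1]=1 prod=2 -> [10 1 12]
Step 4: demand=4,sold=4 ship[1->2]=1 ship[0->1]=1 prod=2 -> [11 1 9]
Step 5: demand=4,sold=4 ship[1->2]=1 ship[0->1]=1 prod=2 -> [12 1 6]
Step 6: demand=4,sold=4 ship[1->2]=1 ship[0->1]=1 prod=2 -> [13 1 3]
Step 7: demand=4,sold=3 ship[1->2]=1 ship[0->1]=1 prod=2 -> [14 1 1]
Step 8: demand=4,sold=1 ship[1->2]=1 ship[0->1]=1 prod=2 -> [15 1 1]
Step 9: demand=4,sold=1 ship[1->2]=1 ship[0->1]=1 prod=2 -> [16 1 1]
Step 10: demand=4,sold=1 ship[1->2]=1 ship[0->1]=1 prod=2 -> [17 1 1]
Step 11: demand=4,sold=1 ship[1->2]=1 ship[0->1]=1 prod=2 -> [18 1 1]
Step 12: demand=4,sold=1 ship[1->2]=1 ship[0->1]=1 prod=2 -> [19 1 1]
First stockout at step 7

7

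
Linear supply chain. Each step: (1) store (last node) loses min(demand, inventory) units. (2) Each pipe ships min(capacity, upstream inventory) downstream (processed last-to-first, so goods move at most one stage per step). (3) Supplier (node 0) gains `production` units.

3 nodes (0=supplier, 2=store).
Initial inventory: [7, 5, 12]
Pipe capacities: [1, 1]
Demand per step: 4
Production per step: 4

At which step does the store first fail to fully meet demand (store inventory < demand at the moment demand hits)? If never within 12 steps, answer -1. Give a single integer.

Step 1: demand=4,sold=4 ship[1->2]=1 ship[0->1]=1 prod=4 -> [10 5 9]
Step 2: demand=4,sold=4 ship[1->2]=1 ship[0->1]=1 prod=4 -> [13 5 6]
Step 3: demand=4,sold=4 ship[1->2]=1 ship[0->1]=1 prod=4 -> [16 5 3]
Step 4: demand=4,sold=3 ship[1->2]=1 ship[0->1]=1 prod=4 -> [19 5 1]
Step 5: demand=4,sold=1 ship[1->2]=1 ship[0->1]=1 prod=4 -> [22 5 1]
Step 6: demand=4,sold=1 ship[1->2]=1 ship[0->1]=1 prod=4 -> [25 5 1]
Step 7: demand=4,sold=1 ship[1->2]=1 ship[0->1]=1 prod=4 -> [28 5 1]
Step 8: demand=4,sold=1 ship[1->2]=1 ship[0->1]=1 prod=4 -> [31 5 1]
Step 9: demand=4,sold=1 ship[1->2]=1 ship[0->1]=1 prod=4 -> [34 5 1]
Step 10: demand=4,sold=1 ship[1->2]=1 ship[0->1]=1 prod=4 -> [37 5 1]
Step 11: demand=4,sold=1 ship[1->2]=1 ship[0->1]=1 prod=4 -> [40 5 1]
Step 12: demand=4,sold=1 ship[1->2]=1 ship[0->1]=1 prod=4 -> [43 5 1]
First stockout at step 4

4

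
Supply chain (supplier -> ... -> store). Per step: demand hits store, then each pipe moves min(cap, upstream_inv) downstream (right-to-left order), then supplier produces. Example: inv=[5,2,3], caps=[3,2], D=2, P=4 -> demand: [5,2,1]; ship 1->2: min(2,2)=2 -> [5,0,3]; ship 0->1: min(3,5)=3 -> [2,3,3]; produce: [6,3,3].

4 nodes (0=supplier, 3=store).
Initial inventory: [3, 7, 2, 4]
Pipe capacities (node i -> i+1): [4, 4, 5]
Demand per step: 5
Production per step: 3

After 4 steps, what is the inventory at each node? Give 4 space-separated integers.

Step 1: demand=5,sold=4 ship[2->3]=2 ship[1->2]=4 ship[0->1]=3 prod=3 -> inv=[3 6 4 2]
Step 2: demand=5,sold=2 ship[2->3]=4 ship[1->2]=4 ship[0->1]=3 prod=3 -> inv=[3 5 4 4]
Step 3: demand=5,sold=4 ship[2->3]=4 ship[1->2]=4 ship[0->1]=3 prod=3 -> inv=[3 4 4 4]
Step 4: demand=5,sold=4 ship[2->3]=4 ship[1->2]=4 ship[0->1]=3 prod=3 -> inv=[3 3 4 4]

3 3 4 4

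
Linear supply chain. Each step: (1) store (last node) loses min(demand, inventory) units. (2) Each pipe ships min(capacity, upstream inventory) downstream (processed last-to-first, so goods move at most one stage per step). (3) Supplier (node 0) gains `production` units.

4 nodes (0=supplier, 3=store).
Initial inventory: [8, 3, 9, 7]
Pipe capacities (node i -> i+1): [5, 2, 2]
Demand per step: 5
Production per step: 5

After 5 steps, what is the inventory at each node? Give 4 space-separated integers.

Step 1: demand=5,sold=5 ship[2->3]=2 ship[1->2]=2 ship[0->1]=5 prod=5 -> inv=[8 6 9 4]
Step 2: demand=5,sold=4 ship[2->3]=2 ship[1->2]=2 ship[0->1]=5 prod=5 -> inv=[8 9 9 2]
Step 3: demand=5,sold=2 ship[2->3]=2 ship[1->2]=2 ship[0->1]=5 prod=5 -> inv=[8 12 9 2]
Step 4: demand=5,sold=2 ship[2->3]=2 ship[1->2]=2 ship[0->1]=5 prod=5 -> inv=[8 15 9 2]
Step 5: demand=5,sold=2 ship[2->3]=2 ship[1->2]=2 ship[0->1]=5 prod=5 -> inv=[8 18 9 2]

8 18 9 2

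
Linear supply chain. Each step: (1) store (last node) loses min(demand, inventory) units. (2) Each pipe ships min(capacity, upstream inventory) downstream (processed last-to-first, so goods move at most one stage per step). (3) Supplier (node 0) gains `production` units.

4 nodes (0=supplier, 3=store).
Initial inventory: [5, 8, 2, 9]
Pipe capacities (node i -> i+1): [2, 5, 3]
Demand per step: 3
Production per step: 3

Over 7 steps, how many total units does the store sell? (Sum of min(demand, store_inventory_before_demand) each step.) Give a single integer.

Answer: 21

Derivation:
Step 1: sold=3 (running total=3) -> [6 5 5 8]
Step 2: sold=3 (running total=6) -> [7 2 7 8]
Step 3: sold=3 (running total=9) -> [8 2 6 8]
Step 4: sold=3 (running total=12) -> [9 2 5 8]
Step 5: sold=3 (running total=15) -> [10 2 4 8]
Step 6: sold=3 (running total=18) -> [11 2 3 8]
Step 7: sold=3 (running total=21) -> [12 2 2 8]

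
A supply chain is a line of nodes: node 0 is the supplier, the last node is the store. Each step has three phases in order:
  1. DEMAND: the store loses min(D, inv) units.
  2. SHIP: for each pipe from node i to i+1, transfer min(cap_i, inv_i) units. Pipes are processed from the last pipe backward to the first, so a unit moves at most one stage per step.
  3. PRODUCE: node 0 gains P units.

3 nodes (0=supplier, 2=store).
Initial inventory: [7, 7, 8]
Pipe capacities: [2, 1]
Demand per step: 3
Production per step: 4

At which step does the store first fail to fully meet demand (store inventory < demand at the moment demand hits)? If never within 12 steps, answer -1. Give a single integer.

Step 1: demand=3,sold=3 ship[1->2]=1 ship[0->1]=2 prod=4 -> [9 8 6]
Step 2: demand=3,sold=3 ship[1->2]=1 ship[0->1]=2 prod=4 -> [11 9 4]
Step 3: demand=3,sold=3 ship[1->2]=1 ship[0->1]=2 prod=4 -> [13 10 2]
Step 4: demand=3,sold=2 ship[1->2]=1 ship[0->1]=2 prod=4 -> [15 11 1]
Step 5: demand=3,sold=1 ship[1->2]=1 ship[0->1]=2 prod=4 -> [17 12 1]
Step 6: demand=3,sold=1 ship[1->2]=1 ship[0->1]=2 prod=4 -> [19 13 1]
Step 7: demand=3,sold=1 ship[1->2]=1 ship[0->1]=2 prod=4 -> [21 14 1]
Step 8: demand=3,sold=1 ship[1->2]=1 ship[0->1]=2 prod=4 -> [23 15 1]
Step 9: demand=3,sold=1 ship[1->2]=1 ship[0->1]=2 prod=4 -> [25 16 1]
Step 10: demand=3,sold=1 ship[1->2]=1 ship[0->1]=2 prod=4 -> [27 17 1]
Step 11: demand=3,sold=1 ship[1->2]=1 ship[0->1]=2 prod=4 -> [29 18 1]
Step 12: demand=3,sold=1 ship[1->2]=1 ship[0->1]=2 prod=4 -> [31 19 1]
First stockout at step 4

4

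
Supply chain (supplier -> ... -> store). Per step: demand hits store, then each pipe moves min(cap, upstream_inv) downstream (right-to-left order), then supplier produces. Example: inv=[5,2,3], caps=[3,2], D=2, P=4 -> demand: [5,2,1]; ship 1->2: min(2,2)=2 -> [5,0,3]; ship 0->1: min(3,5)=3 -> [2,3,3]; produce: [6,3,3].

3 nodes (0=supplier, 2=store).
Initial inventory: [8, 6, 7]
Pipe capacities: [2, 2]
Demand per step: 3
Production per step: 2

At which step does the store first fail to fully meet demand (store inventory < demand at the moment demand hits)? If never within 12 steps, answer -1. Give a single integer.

Step 1: demand=3,sold=3 ship[1->2]=2 ship[0->1]=2 prod=2 -> [8 6 6]
Step 2: demand=3,sold=3 ship[1->2]=2 ship[0->1]=2 prod=2 -> [8 6 5]
Step 3: demand=3,sold=3 ship[1->2]=2 ship[0->1]=2 prod=2 -> [8 6 4]
Step 4: demand=3,sold=3 ship[1->2]=2 ship[0->1]=2 prod=2 -> [8 6 3]
Step 5: demand=3,sold=3 ship[1->2]=2 ship[0->1]=2 prod=2 -> [8 6 2]
Step 6: demand=3,sold=2 ship[1->2]=2 ship[0->1]=2 prod=2 -> [8 6 2]
Step 7: demand=3,sold=2 ship[1->2]=2 ship[0->1]=2 prod=2 -> [8 6 2]
Step 8: demand=3,sold=2 ship[1->2]=2 ship[0->1]=2 prod=2 -> [8 6 2]
Step 9: demand=3,sold=2 ship[1->2]=2 ship[0->1]=2 prod=2 -> [8 6 2]
Step 10: demand=3,sold=2 ship[1->2]=2 ship[0->1]=2 prod=2 -> [8 6 2]
Step 11: demand=3,sold=2 ship[1->2]=2 ship[0->1]=2 prod=2 -> [8 6 2]
Step 12: demand=3,sold=2 ship[1->2]=2 ship[0->1]=2 prod=2 -> [8 6 2]
First stockout at step 6

6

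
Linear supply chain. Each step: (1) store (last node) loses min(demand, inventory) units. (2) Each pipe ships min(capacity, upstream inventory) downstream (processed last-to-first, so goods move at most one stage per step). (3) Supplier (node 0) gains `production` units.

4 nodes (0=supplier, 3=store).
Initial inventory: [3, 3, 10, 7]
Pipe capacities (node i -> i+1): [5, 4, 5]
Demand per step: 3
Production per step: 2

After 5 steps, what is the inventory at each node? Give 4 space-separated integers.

Step 1: demand=3,sold=3 ship[2->3]=5 ship[1->2]=3 ship[0->1]=3 prod=2 -> inv=[2 3 8 9]
Step 2: demand=3,sold=3 ship[2->3]=5 ship[1->2]=3 ship[0->1]=2 prod=2 -> inv=[2 2 6 11]
Step 3: demand=3,sold=3 ship[2->3]=5 ship[1->2]=2 ship[0->1]=2 prod=2 -> inv=[2 2 3 13]
Step 4: demand=3,sold=3 ship[2->3]=3 ship[1->2]=2 ship[0->1]=2 prod=2 -> inv=[2 2 2 13]
Step 5: demand=3,sold=3 ship[2->3]=2 ship[1->2]=2 ship[0->1]=2 prod=2 -> inv=[2 2 2 12]

2 2 2 12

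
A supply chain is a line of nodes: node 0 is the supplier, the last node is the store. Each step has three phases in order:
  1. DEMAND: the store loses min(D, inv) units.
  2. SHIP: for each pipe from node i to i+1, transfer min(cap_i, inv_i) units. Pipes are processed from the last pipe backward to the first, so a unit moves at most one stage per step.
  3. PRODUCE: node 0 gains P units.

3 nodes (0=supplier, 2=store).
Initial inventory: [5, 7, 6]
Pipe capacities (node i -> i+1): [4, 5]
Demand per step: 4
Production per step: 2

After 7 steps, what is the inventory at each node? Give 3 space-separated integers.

Step 1: demand=4,sold=4 ship[1->2]=5 ship[0->1]=4 prod=2 -> inv=[3 6 7]
Step 2: demand=4,sold=4 ship[1->2]=5 ship[0->1]=3 prod=2 -> inv=[2 4 8]
Step 3: demand=4,sold=4 ship[1->2]=4 ship[0->1]=2 prod=2 -> inv=[2 2 8]
Step 4: demand=4,sold=4 ship[1->2]=2 ship[0->1]=2 prod=2 -> inv=[2 2 6]
Step 5: demand=4,sold=4 ship[1->2]=2 ship[0->1]=2 prod=2 -> inv=[2 2 4]
Step 6: demand=4,sold=4 ship[1->2]=2 ship[0->1]=2 prod=2 -> inv=[2 2 2]
Step 7: demand=4,sold=2 ship[1->2]=2 ship[0->1]=2 prod=2 -> inv=[2 2 2]

2 2 2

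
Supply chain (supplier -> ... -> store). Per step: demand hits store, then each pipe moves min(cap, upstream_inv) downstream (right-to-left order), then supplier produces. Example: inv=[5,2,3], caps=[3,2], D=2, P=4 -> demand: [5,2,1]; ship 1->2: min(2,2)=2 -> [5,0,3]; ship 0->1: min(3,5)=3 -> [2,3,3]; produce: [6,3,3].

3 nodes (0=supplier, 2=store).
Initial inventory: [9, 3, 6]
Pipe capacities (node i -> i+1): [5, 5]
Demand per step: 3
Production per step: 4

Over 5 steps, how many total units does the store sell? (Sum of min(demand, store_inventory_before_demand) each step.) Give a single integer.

Answer: 15

Derivation:
Step 1: sold=3 (running total=3) -> [8 5 6]
Step 2: sold=3 (running total=6) -> [7 5 8]
Step 3: sold=3 (running total=9) -> [6 5 10]
Step 4: sold=3 (running total=12) -> [5 5 12]
Step 5: sold=3 (running total=15) -> [4 5 14]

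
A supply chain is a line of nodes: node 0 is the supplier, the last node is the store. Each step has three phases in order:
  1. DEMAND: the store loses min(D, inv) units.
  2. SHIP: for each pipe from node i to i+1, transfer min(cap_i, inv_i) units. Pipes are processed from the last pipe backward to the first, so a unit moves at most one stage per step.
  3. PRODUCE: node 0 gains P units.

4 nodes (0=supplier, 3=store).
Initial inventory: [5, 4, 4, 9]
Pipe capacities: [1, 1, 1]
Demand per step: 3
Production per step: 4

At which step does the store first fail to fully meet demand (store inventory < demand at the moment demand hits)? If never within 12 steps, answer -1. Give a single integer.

Step 1: demand=3,sold=3 ship[2->3]=1 ship[1->2]=1 ship[0->1]=1 prod=4 -> [8 4 4 7]
Step 2: demand=3,sold=3 ship[2->3]=1 ship[1->2]=1 ship[0->1]=1 prod=4 -> [11 4 4 5]
Step 3: demand=3,sold=3 ship[2->3]=1 ship[1->2]=1 ship[0->1]=1 prod=4 -> [14 4 4 3]
Step 4: demand=3,sold=3 ship[2->3]=1 ship[1->2]=1 ship[0->1]=1 prod=4 -> [17 4 4 1]
Step 5: demand=3,sold=1 ship[2->3]=1 ship[1->2]=1 ship[0->1]=1 prod=4 -> [20 4 4 1]
Step 6: demand=3,sold=1 ship[2->3]=1 ship[1->2]=1 ship[0->1]=1 prod=4 -> [23 4 4 1]
Step 7: demand=3,sold=1 ship[2->3]=1 ship[1->2]=1 ship[0->1]=1 prod=4 -> [26 4 4 1]
Step 8: demand=3,sold=1 ship[2->3]=1 ship[1->2]=1 ship[0->1]=1 prod=4 -> [29 4 4 1]
Step 9: demand=3,sold=1 ship[2->3]=1 ship[1->2]=1 ship[0->1]=1 prod=4 -> [32 4 4 1]
Step 10: demand=3,sold=1 ship[2->3]=1 ship[1->2]=1 ship[0->1]=1 prod=4 -> [35 4 4 1]
Step 11: demand=3,sold=1 ship[2->3]=1 ship[1->2]=1 ship[0->1]=1 prod=4 -> [38 4 4 1]
Step 12: demand=3,sold=1 ship[2->3]=1 ship[1->2]=1 ship[0->1]=1 prod=4 -> [41 4 4 1]
First stockout at step 5

5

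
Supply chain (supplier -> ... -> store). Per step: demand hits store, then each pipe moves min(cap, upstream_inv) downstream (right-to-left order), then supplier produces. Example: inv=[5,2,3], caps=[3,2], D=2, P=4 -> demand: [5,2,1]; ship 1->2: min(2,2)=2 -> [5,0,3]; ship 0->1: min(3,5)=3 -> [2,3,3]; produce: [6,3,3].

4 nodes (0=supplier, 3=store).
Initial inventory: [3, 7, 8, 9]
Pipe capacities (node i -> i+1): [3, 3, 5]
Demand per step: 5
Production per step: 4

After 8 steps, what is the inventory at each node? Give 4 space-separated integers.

Step 1: demand=5,sold=5 ship[2->3]=5 ship[1->2]=3 ship[0->1]=3 prod=4 -> inv=[4 7 6 9]
Step 2: demand=5,sold=5 ship[2->3]=5 ship[1->2]=3 ship[0->1]=3 prod=4 -> inv=[5 7 4 9]
Step 3: demand=5,sold=5 ship[2->3]=4 ship[1->2]=3 ship[0->1]=3 prod=4 -> inv=[6 7 3 8]
Step 4: demand=5,sold=5 ship[2->3]=3 ship[1->2]=3 ship[0->1]=3 prod=4 -> inv=[7 7 3 6]
Step 5: demand=5,sold=5 ship[2->3]=3 ship[1->2]=3 ship[0->1]=3 prod=4 -> inv=[8 7 3 4]
Step 6: demand=5,sold=4 ship[2->3]=3 ship[1->2]=3 ship[0->1]=3 prod=4 -> inv=[9 7 3 3]
Step 7: demand=5,sold=3 ship[2->3]=3 ship[1->2]=3 ship[0->1]=3 prod=4 -> inv=[10 7 3 3]
Step 8: demand=5,sold=3 ship[2->3]=3 ship[1->2]=3 ship[0->1]=3 prod=4 -> inv=[11 7 3 3]

11 7 3 3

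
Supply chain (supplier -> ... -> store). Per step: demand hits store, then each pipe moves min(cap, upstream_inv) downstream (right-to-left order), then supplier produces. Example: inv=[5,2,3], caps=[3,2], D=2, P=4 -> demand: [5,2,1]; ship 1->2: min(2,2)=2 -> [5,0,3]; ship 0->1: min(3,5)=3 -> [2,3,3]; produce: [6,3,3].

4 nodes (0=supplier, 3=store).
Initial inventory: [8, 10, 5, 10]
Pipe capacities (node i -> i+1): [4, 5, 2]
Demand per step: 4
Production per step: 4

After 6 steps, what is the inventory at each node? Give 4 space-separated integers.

Step 1: demand=4,sold=4 ship[2->3]=2 ship[1->2]=5 ship[0->1]=4 prod=4 -> inv=[8 9 8 8]
Step 2: demand=4,sold=4 ship[2->3]=2 ship[1->2]=5 ship[0->1]=4 prod=4 -> inv=[8 8 11 6]
Step 3: demand=4,sold=4 ship[2->3]=2 ship[1->2]=5 ship[0->1]=4 prod=4 -> inv=[8 7 14 4]
Step 4: demand=4,sold=4 ship[2->3]=2 ship[1->2]=5 ship[0->1]=4 prod=4 -> inv=[8 6 17 2]
Step 5: demand=4,sold=2 ship[2->3]=2 ship[1->2]=5 ship[0->1]=4 prod=4 -> inv=[8 5 20 2]
Step 6: demand=4,sold=2 ship[2->3]=2 ship[1->2]=5 ship[0->1]=4 prod=4 -> inv=[8 4 23 2]

8 4 23 2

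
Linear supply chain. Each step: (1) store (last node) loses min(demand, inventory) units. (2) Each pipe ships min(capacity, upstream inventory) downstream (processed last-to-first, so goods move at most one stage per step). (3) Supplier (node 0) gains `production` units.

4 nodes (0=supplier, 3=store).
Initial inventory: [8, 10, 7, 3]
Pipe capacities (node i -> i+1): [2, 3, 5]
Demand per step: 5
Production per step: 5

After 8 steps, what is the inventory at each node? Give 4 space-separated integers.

Step 1: demand=5,sold=3 ship[2->3]=5 ship[1->2]=3 ship[0->1]=2 prod=5 -> inv=[11 9 5 5]
Step 2: demand=5,sold=5 ship[2->3]=5 ship[1->2]=3 ship[0->1]=2 prod=5 -> inv=[14 8 3 5]
Step 3: demand=5,sold=5 ship[2->3]=3 ship[1->2]=3 ship[0->1]=2 prod=5 -> inv=[17 7 3 3]
Step 4: demand=5,sold=3 ship[2->3]=3 ship[1->2]=3 ship[0->1]=2 prod=5 -> inv=[20 6 3 3]
Step 5: demand=5,sold=3 ship[2->3]=3 ship[1->2]=3 ship[0->1]=2 prod=5 -> inv=[23 5 3 3]
Step 6: demand=5,sold=3 ship[2->3]=3 ship[1->2]=3 ship[0->1]=2 prod=5 -> inv=[26 4 3 3]
Step 7: demand=5,sold=3 ship[2->3]=3 ship[1->2]=3 ship[0->1]=2 prod=5 -> inv=[29 3 3 3]
Step 8: demand=5,sold=3 ship[2->3]=3 ship[1->2]=3 ship[0->1]=2 prod=5 -> inv=[32 2 3 3]

32 2 3 3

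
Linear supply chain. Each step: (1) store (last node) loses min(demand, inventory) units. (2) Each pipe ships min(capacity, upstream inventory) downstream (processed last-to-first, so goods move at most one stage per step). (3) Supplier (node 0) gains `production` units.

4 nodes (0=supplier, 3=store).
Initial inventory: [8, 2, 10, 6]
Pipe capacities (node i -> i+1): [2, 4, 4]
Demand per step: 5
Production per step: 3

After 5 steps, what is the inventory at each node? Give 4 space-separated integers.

Step 1: demand=5,sold=5 ship[2->3]=4 ship[1->2]=2 ship[0->1]=2 prod=3 -> inv=[9 2 8 5]
Step 2: demand=5,sold=5 ship[2->3]=4 ship[1->2]=2 ship[0->1]=2 prod=3 -> inv=[10 2 6 4]
Step 3: demand=5,sold=4 ship[2->3]=4 ship[1->2]=2 ship[0->1]=2 prod=3 -> inv=[11 2 4 4]
Step 4: demand=5,sold=4 ship[2->3]=4 ship[1->2]=2 ship[0->1]=2 prod=3 -> inv=[12 2 2 4]
Step 5: demand=5,sold=4 ship[2->3]=2 ship[1->2]=2 ship[0->1]=2 prod=3 -> inv=[13 2 2 2]

13 2 2 2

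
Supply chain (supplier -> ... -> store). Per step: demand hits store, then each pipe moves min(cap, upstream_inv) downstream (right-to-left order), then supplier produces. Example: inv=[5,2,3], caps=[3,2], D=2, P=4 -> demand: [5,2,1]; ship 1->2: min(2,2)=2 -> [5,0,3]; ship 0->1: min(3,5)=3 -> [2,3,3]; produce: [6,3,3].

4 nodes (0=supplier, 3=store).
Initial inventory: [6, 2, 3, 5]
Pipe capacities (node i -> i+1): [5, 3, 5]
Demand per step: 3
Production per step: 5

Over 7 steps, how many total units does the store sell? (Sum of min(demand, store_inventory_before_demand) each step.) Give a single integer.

Step 1: sold=3 (running total=3) -> [6 5 2 5]
Step 2: sold=3 (running total=6) -> [6 7 3 4]
Step 3: sold=3 (running total=9) -> [6 9 3 4]
Step 4: sold=3 (running total=12) -> [6 11 3 4]
Step 5: sold=3 (running total=15) -> [6 13 3 4]
Step 6: sold=3 (running total=18) -> [6 15 3 4]
Step 7: sold=3 (running total=21) -> [6 17 3 4]

Answer: 21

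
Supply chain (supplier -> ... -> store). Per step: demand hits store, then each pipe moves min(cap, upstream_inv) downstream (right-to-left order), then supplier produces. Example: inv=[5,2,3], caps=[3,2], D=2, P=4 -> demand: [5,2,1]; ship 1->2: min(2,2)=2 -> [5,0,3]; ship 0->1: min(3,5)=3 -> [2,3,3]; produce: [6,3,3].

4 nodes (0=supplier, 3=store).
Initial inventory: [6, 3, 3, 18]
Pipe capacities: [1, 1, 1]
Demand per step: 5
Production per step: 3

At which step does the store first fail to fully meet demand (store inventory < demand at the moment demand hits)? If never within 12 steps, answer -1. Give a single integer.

Step 1: demand=5,sold=5 ship[2->3]=1 ship[1->2]=1 ship[0->1]=1 prod=3 -> [8 3 3 14]
Step 2: demand=5,sold=5 ship[2->3]=1 ship[1->2]=1 ship[0->1]=1 prod=3 -> [10 3 3 10]
Step 3: demand=5,sold=5 ship[2->3]=1 ship[1->2]=1 ship[0->1]=1 prod=3 -> [12 3 3 6]
Step 4: demand=5,sold=5 ship[2->3]=1 ship[1->2]=1 ship[0->1]=1 prod=3 -> [14 3 3 2]
Step 5: demand=5,sold=2 ship[2->3]=1 ship[1->2]=1 ship[0->1]=1 prod=3 -> [16 3 3 1]
Step 6: demand=5,sold=1 ship[2->3]=1 ship[1->2]=1 ship[0->1]=1 prod=3 -> [18 3 3 1]
Step 7: demand=5,sold=1 ship[2->3]=1 ship[1->2]=1 ship[0->1]=1 prod=3 -> [20 3 3 1]
Step 8: demand=5,sold=1 ship[2->3]=1 ship[1->2]=1 ship[0->1]=1 prod=3 -> [22 3 3 1]
Step 9: demand=5,sold=1 ship[2->3]=1 ship[1->2]=1 ship[0->1]=1 prod=3 -> [24 3 3 1]
Step 10: demand=5,sold=1 ship[2->3]=1 ship[1->2]=1 ship[0->1]=1 prod=3 -> [26 3 3 1]
Step 11: demand=5,sold=1 ship[2->3]=1 ship[1->2]=1 ship[0->1]=1 prod=3 -> [28 3 3 1]
Step 12: demand=5,sold=1 ship[2->3]=1 ship[1->2]=1 ship[0->1]=1 prod=3 -> [30 3 3 1]
First stockout at step 5

5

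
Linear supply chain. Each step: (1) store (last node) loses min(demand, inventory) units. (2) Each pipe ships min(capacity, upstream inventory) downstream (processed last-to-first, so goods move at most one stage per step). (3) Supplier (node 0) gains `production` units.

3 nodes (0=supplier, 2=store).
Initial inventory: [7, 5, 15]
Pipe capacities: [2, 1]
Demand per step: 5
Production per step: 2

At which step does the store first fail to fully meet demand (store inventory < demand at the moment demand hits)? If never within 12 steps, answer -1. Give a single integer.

Step 1: demand=5,sold=5 ship[1->2]=1 ship[0->1]=2 prod=2 -> [7 6 11]
Step 2: demand=5,sold=5 ship[1->2]=1 ship[0->1]=2 prod=2 -> [7 7 7]
Step 3: demand=5,sold=5 ship[1->2]=1 ship[0->1]=2 prod=2 -> [7 8 3]
Step 4: demand=5,sold=3 ship[1->2]=1 ship[0->1]=2 prod=2 -> [7 9 1]
Step 5: demand=5,sold=1 ship[1->2]=1 ship[0->1]=2 prod=2 -> [7 10 1]
Step 6: demand=5,sold=1 ship[1->2]=1 ship[0->1]=2 prod=2 -> [7 11 1]
Step 7: demand=5,sold=1 ship[1->2]=1 ship[0->1]=2 prod=2 -> [7 12 1]
Step 8: demand=5,sold=1 ship[1->2]=1 ship[0->1]=2 prod=2 -> [7 13 1]
Step 9: demand=5,sold=1 ship[1->2]=1 ship[0->1]=2 prod=2 -> [7 14 1]
Step 10: demand=5,sold=1 ship[1->2]=1 ship[0->1]=2 prod=2 -> [7 15 1]
Step 11: demand=5,sold=1 ship[1->2]=1 ship[0->1]=2 prod=2 -> [7 16 1]
Step 12: demand=5,sold=1 ship[1->2]=1 ship[0->1]=2 prod=2 -> [7 17 1]
First stockout at step 4

4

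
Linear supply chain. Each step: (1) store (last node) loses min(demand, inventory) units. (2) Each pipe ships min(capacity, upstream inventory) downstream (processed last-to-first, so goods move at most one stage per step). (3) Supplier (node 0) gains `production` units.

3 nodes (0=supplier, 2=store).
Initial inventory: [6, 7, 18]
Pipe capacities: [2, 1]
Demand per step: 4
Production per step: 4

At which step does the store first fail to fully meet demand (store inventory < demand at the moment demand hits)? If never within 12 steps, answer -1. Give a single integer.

Step 1: demand=4,sold=4 ship[1->2]=1 ship[0->1]=2 prod=4 -> [8 8 15]
Step 2: demand=4,sold=4 ship[1->2]=1 ship[0->1]=2 prod=4 -> [10 9 12]
Step 3: demand=4,sold=4 ship[1->2]=1 ship[0->1]=2 prod=4 -> [12 10 9]
Step 4: demand=4,sold=4 ship[1->2]=1 ship[0->1]=2 prod=4 -> [14 11 6]
Step 5: demand=4,sold=4 ship[1->2]=1 ship[0->1]=2 prod=4 -> [16 12 3]
Step 6: demand=4,sold=3 ship[1->2]=1 ship[0->1]=2 prod=4 -> [18 13 1]
Step 7: demand=4,sold=1 ship[1->2]=1 ship[0->1]=2 prod=4 -> [20 14 1]
Step 8: demand=4,sold=1 ship[1->2]=1 ship[0->1]=2 prod=4 -> [22 15 1]
Step 9: demand=4,sold=1 ship[1->2]=1 ship[0->1]=2 prod=4 -> [24 16 1]
Step 10: demand=4,sold=1 ship[1->2]=1 ship[0->1]=2 prod=4 -> [26 17 1]
Step 11: demand=4,sold=1 ship[1->2]=1 ship[0->1]=2 prod=4 -> [28 18 1]
Step 12: demand=4,sold=1 ship[1->2]=1 ship[0->1]=2 prod=4 -> [30 19 1]
First stockout at step 6

6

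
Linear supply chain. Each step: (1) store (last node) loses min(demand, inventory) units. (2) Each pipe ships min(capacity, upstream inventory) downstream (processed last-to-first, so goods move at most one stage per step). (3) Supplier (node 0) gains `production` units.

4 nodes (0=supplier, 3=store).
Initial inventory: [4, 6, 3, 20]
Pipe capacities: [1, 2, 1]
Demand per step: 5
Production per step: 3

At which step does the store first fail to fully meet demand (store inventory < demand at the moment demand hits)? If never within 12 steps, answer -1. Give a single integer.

Step 1: demand=5,sold=5 ship[2->3]=1 ship[1->2]=2 ship[0->1]=1 prod=3 -> [6 5 4 16]
Step 2: demand=5,sold=5 ship[2->3]=1 ship[1->2]=2 ship[0->1]=1 prod=3 -> [8 4 5 12]
Step 3: demand=5,sold=5 ship[2->3]=1 ship[1->2]=2 ship[0->1]=1 prod=3 -> [10 3 6 8]
Step 4: demand=5,sold=5 ship[2->3]=1 ship[1->2]=2 ship[0->1]=1 prod=3 -> [12 2 7 4]
Step 5: demand=5,sold=4 ship[2->3]=1 ship[1->2]=2 ship[0->1]=1 prod=3 -> [14 1 8 1]
Step 6: demand=5,sold=1 ship[2->3]=1 ship[1->2]=1 ship[0->1]=1 prod=3 -> [16 1 8 1]
Step 7: demand=5,sold=1 ship[2->3]=1 ship[1->2]=1 ship[0->1]=1 prod=3 -> [18 1 8 1]
Step 8: demand=5,sold=1 ship[2->3]=1 ship[1->2]=1 ship[0->1]=1 prod=3 -> [20 1 8 1]
Step 9: demand=5,sold=1 ship[2->3]=1 ship[1->2]=1 ship[0->1]=1 prod=3 -> [22 1 8 1]
Step 10: demand=5,sold=1 ship[2->3]=1 ship[1->2]=1 ship[0->1]=1 prod=3 -> [24 1 8 1]
Step 11: demand=5,sold=1 ship[2->3]=1 ship[1->2]=1 ship[0->1]=1 prod=3 -> [26 1 8 1]
Step 12: demand=5,sold=1 ship[2->3]=1 ship[1->2]=1 ship[0->1]=1 prod=3 -> [28 1 8 1]
First stockout at step 5

5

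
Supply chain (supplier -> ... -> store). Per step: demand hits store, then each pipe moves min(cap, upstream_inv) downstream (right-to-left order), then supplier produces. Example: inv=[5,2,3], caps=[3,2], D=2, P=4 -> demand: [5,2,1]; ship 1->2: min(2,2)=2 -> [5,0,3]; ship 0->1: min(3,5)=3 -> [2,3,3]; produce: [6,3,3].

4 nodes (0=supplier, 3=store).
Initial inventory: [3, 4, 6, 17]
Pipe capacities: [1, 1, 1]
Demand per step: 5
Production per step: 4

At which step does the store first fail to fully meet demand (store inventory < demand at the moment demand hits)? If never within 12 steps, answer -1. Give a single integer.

Step 1: demand=5,sold=5 ship[2->3]=1 ship[1->2]=1 ship[0->1]=1 prod=4 -> [6 4 6 13]
Step 2: demand=5,sold=5 ship[2->3]=1 ship[1->2]=1 ship[0->1]=1 prod=4 -> [9 4 6 9]
Step 3: demand=5,sold=5 ship[2->3]=1 ship[1->2]=1 ship[0->1]=1 prod=4 -> [12 4 6 5]
Step 4: demand=5,sold=5 ship[2->3]=1 ship[1->2]=1 ship[0->1]=1 prod=4 -> [15 4 6 1]
Step 5: demand=5,sold=1 ship[2->3]=1 ship[1->2]=1 ship[0->1]=1 prod=4 -> [18 4 6 1]
Step 6: demand=5,sold=1 ship[2->3]=1 ship[1->2]=1 ship[0->1]=1 prod=4 -> [21 4 6 1]
Step 7: demand=5,sold=1 ship[2->3]=1 ship[1->2]=1 ship[0->1]=1 prod=4 -> [24 4 6 1]
Step 8: demand=5,sold=1 ship[2->3]=1 ship[1->2]=1 ship[0->1]=1 prod=4 -> [27 4 6 1]
Step 9: demand=5,sold=1 ship[2->3]=1 ship[1->2]=1 ship[0->1]=1 prod=4 -> [30 4 6 1]
Step 10: demand=5,sold=1 ship[2->3]=1 ship[1->2]=1 ship[0->1]=1 prod=4 -> [33 4 6 1]
Step 11: demand=5,sold=1 ship[2->3]=1 ship[1->2]=1 ship[0->1]=1 prod=4 -> [36 4 6 1]
Step 12: demand=5,sold=1 ship[2->3]=1 ship[1->2]=1 ship[0->1]=1 prod=4 -> [39 4 6 1]
First stockout at step 5

5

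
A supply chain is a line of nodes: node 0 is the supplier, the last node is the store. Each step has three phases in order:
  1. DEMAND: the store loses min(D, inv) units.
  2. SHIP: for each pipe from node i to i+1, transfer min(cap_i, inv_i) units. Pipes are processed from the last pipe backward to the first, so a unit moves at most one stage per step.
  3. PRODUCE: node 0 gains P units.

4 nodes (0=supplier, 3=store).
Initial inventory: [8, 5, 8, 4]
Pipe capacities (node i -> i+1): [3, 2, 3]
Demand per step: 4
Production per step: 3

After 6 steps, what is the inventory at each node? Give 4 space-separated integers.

Step 1: demand=4,sold=4 ship[2->3]=3 ship[1->2]=2 ship[0->1]=3 prod=3 -> inv=[8 6 7 3]
Step 2: demand=4,sold=3 ship[2->3]=3 ship[1->2]=2 ship[0->1]=3 prod=3 -> inv=[8 7 6 3]
Step 3: demand=4,sold=3 ship[2->3]=3 ship[1->2]=2 ship[0->1]=3 prod=3 -> inv=[8 8 5 3]
Step 4: demand=4,sold=3 ship[2->3]=3 ship[1->2]=2 ship[0->1]=3 prod=3 -> inv=[8 9 4 3]
Step 5: demand=4,sold=3 ship[2->3]=3 ship[1->2]=2 ship[0->1]=3 prod=3 -> inv=[8 10 3 3]
Step 6: demand=4,sold=3 ship[2->3]=3 ship[1->2]=2 ship[0->1]=3 prod=3 -> inv=[8 11 2 3]

8 11 2 3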